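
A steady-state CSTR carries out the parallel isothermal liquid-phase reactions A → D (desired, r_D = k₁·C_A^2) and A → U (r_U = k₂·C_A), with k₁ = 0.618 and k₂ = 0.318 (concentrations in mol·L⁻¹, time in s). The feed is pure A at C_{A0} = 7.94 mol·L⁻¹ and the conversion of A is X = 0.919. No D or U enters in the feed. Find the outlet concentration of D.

Exit C_A = C_{A0}(1−X) = 7.94×0.0810 = 0.6431 mol·L⁻¹.
A CSTR operates uniformly at the exit composition, giving r_D = 0.2556 and r_U = 0.2045 (each k·C_A^n at C_A = 0.6431).
Fraction of consumed A going to D: r_D/(r_D+r_U) = 0.5555.
C_D = 0.5555·C_{A0}·X = 0.5555×7.94×0.919 = 4.05 mol·L⁻¹.

4.05 mol·L⁻¹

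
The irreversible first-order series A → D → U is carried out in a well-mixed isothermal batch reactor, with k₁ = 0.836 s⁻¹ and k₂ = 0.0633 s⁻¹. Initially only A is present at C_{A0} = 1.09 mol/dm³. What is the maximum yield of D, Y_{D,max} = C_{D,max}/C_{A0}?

Evaluating C_D at t_opt = ln(k₂/k₁)/(k₂−k₁) gives C_{D,max}/C_{A0} = (k₁/k₂)^[k₂/(k₂−k₁)].
= (0.836/0.0633)^(0.0633/(0.0633−0.836)) = (13.21)^(-0.08192) = 0.8094.

0.809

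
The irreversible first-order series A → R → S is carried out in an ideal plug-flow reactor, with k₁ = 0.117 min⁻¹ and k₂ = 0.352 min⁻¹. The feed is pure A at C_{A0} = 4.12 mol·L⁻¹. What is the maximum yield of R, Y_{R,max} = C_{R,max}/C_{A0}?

At the optimum, C_{R,max}/C_{A0} = (k₁/k₂)^[k₂/(k₂−k₁)].
= (0.117/0.352)^(0.352/(0.352−0.117)) = (0.3324)^(1.498) = 0.1921.

0.192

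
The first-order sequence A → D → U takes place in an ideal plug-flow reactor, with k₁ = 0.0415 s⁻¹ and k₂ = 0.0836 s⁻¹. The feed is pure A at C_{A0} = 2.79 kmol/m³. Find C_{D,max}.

0.694 kmol/m³

For a first-order series the maximum intermediate yield is C_{D,max}/C_{A0} = (k₁/k₂)^[k₂/(k₂−k₁)].
= (0.0415/0.0836)^(0.0836/(0.0836−0.0415)) = (0.4964)^(1.986) = 0.2489.
C_{D,max} = 0.2489×2.79 = 0.694 kmol/m³.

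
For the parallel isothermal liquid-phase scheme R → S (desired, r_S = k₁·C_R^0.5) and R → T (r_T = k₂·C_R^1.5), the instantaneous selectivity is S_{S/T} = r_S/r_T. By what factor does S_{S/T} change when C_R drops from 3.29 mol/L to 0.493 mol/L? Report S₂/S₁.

6.67

S_{S/T} = (k₁/k₂)·C_R⁻¹, so S₂/S₁ = (C_{R,2}/C_{R,1})⁻¹.
= 3.29/0.493 = 6.67.
Selectivity toward S rises as C_R falls — low-concentration operation is favoured.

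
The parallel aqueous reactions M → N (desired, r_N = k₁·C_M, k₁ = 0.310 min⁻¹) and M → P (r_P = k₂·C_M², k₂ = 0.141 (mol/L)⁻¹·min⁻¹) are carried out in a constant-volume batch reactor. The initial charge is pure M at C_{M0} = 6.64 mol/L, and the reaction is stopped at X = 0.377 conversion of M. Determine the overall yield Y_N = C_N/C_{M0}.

C_M = C_{M0}(1−X) = 4.137 mol/L.
Along a PFR/batch, dC_N/dC_M = −r_N/(r_N+r_P) = −k₁/(k₁+k₂·C_M).
Integrating from C_{M0} to C_M: C_N = (0.310/0.141)·ln[(0.310+0.141·6.64)/(0.310+0.141·4.14)] = 2.199·ln(1.246/0.8933) = 0.7321 mol/L.
Y_N = C_N/C_{M0} = 0.7321/6.64 = 0.110.

0.110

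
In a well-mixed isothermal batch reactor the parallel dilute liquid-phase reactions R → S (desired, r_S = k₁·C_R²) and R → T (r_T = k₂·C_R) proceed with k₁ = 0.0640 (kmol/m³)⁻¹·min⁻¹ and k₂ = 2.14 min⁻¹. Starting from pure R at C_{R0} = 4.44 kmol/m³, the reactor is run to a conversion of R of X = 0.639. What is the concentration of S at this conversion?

0.234 kmol/m³

C_R = C_{R0}(1−X) = 1.603 kmol/m³.
Along a PFR/batch, dC_T/dC_R = −r_T/(r_S+r_T) = −k₂/(k₂+k₁·C_R).
Integrating from C_{R0} to C_R: C_T = (2.14/0.0640)·ln[(2.14+0.0640·4.44)/(2.14+0.0640·1.60)] = 33.44·ln(2.424/2.243) = 2.603 kmol/m³.
Then C_S = (C_{R0}−C_R) − C_T = 2.837 − 2.603 = 0.2338 kmol/m³.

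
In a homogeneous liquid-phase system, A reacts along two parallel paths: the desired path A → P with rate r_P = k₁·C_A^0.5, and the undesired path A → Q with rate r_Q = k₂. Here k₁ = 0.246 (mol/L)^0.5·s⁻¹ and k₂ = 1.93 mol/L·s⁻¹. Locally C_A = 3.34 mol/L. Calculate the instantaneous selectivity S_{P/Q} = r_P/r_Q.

0.233

S_{P/Q} = r_P/r_Q = (k₁·C_A^0.5)/(k₂) = (k₁/k₂)·C_A^0.5.
= (0.246×3.340^0.5) / (1.93) = 0.4496/1.930 = 0.233.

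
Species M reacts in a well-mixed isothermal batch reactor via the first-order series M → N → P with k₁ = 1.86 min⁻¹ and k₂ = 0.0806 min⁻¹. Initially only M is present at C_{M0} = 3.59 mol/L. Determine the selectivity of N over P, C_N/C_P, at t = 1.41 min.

For first-order series with pure M initially, C_N(t) = k₁C_{M0}/(k₂−k₁)·(e^(−k₁t) − e^(−k₂t)).
e^(−k₁t) = e^(−1.86×1.41) = e^(−2.623) = 0.07261; e^(−k₂t) = e^(−0.1136) = 0.8926.
C_N = 1.86×3.59/(0.0806−1.86) × (0.07261−0.8926) = (-3.753)×(-0.8200) = 3.077 mol/L.
C_M = C_{M0}e^(−k₁t) = 0.2607 mol/L, so C_P = C_{M0}−C_M−C_N = 0.2523 mol/L; C_N/C_P = 12.2.

12.2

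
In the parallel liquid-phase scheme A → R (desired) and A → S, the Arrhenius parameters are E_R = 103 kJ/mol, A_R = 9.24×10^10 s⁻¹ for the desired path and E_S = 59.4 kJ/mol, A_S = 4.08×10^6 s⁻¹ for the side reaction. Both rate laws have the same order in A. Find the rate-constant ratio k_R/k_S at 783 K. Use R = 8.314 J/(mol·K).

Since both paths have the same order in A, the concentration cancels and S_{R/S} = k_R/k_S = (A_R/A_S)·exp[(E_S−E_R)/(RT)].
(E_S−E_R)/(RT) = (59.4−103)×10³/(8.314×783) = -43600/6510 = -6.698.
k_R/k_S = (9.24×10^10/4.08×10^6)·exp(-6.698) = 22647 × 0.001234 = 27.9.
Since E_R > E_S, raising the temperature improves selectivity toward R.

27.9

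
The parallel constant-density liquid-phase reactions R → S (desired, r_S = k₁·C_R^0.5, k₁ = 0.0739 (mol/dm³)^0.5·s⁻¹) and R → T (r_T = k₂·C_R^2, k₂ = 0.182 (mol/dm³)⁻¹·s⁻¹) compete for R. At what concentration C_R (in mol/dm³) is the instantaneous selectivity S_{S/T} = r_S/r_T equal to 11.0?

0.111 mol/dm³

S_{S/T} = (k₁/k₂)·C_R^-1.5 ⇒ C_R = (S·k₂/k₁)^(1/(-1.5)).
= (11.0×0.182/0.0739)^(-0.6667) = (27.09)^(-0.6667) = 0.111 mol/dm³.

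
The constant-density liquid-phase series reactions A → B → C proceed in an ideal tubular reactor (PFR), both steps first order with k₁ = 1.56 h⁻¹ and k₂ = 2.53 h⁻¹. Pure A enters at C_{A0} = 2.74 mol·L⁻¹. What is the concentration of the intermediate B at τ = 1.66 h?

Solving the coupled first-order balances gives C_B(τ) = [k₁/(k₂−k₁)]·C_{A0}·(e^(−k₁τ) − e^(−k₂τ)).
e^(−k₁τ) = e^(−1.56×1.66) = e^(−2.590) = 0.07505; e^(−k₂τ) = e^(−4.200) = 0.01500.
C_B = 1.56×2.74/(2.53−1.56) × (0.07505−0.01500) = 4.407×0.06005 = 0.2646 mol·L⁻¹.

0.265 mol·L⁻¹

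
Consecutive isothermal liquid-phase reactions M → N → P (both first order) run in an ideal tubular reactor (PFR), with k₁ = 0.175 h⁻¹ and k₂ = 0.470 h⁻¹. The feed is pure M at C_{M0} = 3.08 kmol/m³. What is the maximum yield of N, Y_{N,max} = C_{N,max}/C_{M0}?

For a first-order series the maximum intermediate yield is C_{N,max}/C_{M0} = (k₁/k₂)^[k₂/(k₂−k₁)].
= (0.175/0.470)^(0.470/(0.470−0.175)) = (0.3723)^(1.593) = 0.2072.

0.207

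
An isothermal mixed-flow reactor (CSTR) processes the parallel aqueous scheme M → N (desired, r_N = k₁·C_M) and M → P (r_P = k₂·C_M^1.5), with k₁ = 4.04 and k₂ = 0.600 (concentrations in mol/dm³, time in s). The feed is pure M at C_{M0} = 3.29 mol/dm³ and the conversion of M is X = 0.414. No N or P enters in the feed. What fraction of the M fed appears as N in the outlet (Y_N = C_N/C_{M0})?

Exit C_M = C_{M0}(1−X) = 3.29×0.586 = 1.928 mol/dm³.
A CSTR operates uniformly at the exit composition, giving r_N = 7.789 and r_P = 1.606 (each k·C_M^n at C_M = 1.928).
Fraction of consumed M going to N: r_N/(r_N+r_P) = 0.8290.
C_N = 0.8290·C_{M0}·X = 0.8290×3.29×0.414 = 1.13 mol/dm³; Y_N = C_N/C_{M0} = 0.343.

0.343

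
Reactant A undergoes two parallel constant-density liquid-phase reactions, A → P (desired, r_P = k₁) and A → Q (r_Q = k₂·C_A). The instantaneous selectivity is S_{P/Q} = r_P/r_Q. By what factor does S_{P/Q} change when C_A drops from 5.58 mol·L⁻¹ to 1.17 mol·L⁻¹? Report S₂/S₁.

S_{P/Q} = (k₁/k₂)·C_A⁻¹, so S₂/S₁ = (C_{A,2}/C_{A,1})⁻¹.
= 5.58/1.17 = 4.77.

4.77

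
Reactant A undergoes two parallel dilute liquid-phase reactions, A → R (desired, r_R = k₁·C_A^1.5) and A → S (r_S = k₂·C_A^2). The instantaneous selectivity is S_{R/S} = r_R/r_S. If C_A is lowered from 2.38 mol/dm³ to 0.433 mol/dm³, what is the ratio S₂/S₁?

S_{R/S} = (k₁/k₂)·C_A^-0.5, so S₂/S₁ = (C_{A,2}/C_{A,1})^-0.5.
= (0.433/2.38)^(-0.5) = (0.1819)^(-0.5) = 2.34.
Selectivity toward R rises as C_A falls — low-concentration operation is favoured.

2.34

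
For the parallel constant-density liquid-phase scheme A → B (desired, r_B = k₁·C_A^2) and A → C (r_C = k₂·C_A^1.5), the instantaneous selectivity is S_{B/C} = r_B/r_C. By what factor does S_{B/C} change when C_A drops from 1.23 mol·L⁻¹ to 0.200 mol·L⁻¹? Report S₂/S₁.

0.403

S_{B/C} = (k₁/k₂)·C_A^0.5, so S₂/S₁ = (C_{A,2}/C_{A,1})^0.5.
= (0.200/1.23)^0.5 = (0.1626)^0.5 = 0.403.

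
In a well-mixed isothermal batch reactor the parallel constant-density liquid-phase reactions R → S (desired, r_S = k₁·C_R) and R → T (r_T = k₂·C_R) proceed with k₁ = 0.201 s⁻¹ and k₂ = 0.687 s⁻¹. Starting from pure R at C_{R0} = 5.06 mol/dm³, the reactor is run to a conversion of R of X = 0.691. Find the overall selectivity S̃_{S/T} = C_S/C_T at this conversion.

0.293

C_R = C_{R0}(1−X) = 1.564 mol/dm³.
Both paths are first order in R, so the instantaneous fraction to S is constant: dC_S/d(−C_R) = k₁/(k₁+k₂) = 0.2264.
C_S = 0.2264·(C_{R0}−C_R) = 0.2264×3.496 = 0.791 mol/dm³.
C_T = (C_{R0}−C_R)−C_S = 2.705 mol/dm³; S̃_{S/T} = 0.7914/2.705 = 0.293.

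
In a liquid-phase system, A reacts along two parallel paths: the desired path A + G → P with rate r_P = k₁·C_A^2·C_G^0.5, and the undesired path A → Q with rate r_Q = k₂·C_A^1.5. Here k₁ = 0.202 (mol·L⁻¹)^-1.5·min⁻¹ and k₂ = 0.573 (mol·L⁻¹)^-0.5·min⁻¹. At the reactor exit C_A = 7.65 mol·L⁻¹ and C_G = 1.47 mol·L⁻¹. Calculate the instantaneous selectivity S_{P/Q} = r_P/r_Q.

1.18

S_{P/Q} = r_P/r_Q = (k₁·C_A^2·C_G^0.5)/(k₂·C_A^1.5) = (k₁/k₂)·C_A^0.5·C_G^0.5.
= (0.202×7.650^2×1.470^0.5) / (0.573×7.650^1.5) = 14.33/12.12 = 1.18.
Since the desired path is higher order in A, keeping C_A high (PFR or concentrated feed) favours P.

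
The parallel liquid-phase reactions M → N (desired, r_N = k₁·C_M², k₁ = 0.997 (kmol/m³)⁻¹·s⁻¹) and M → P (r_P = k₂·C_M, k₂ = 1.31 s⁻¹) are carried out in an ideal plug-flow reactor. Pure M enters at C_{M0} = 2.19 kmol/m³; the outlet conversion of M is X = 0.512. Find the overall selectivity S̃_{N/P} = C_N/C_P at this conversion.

C_M = C_{M0}(1−X) = 1.069 kmol/m³.
Along a PFR/batch, dC_P/dC_M = −r_P/(r_N+r_P) = −k₂/(k₂+k₁·C_M).
Integrating from C_{M0} to C_M: C_P = (1.31/0.997)·ln[(1.31+0.997·2.19)/(1.31+0.997·1.07)] = 1.314·ln(3.493/2.376) = 0.5067 kmol/m³.
Then C_N = (C_{M0}−C_M) − C_P = 1.121 − 0.5067 = 0.6145 kmol/m³.
S̃_{N/P} = C_N/C_P = 0.6145/0.5067 = 1.21.

1.21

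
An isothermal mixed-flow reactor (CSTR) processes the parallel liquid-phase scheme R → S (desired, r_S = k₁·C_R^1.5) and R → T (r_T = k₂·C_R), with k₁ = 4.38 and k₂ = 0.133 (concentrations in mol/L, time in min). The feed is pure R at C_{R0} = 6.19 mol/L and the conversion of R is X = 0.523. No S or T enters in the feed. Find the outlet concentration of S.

3.18 mol/L

Exit C_R = C_{R0}(1−X) = 6.19×0.477 = 2.953 mol/L.
Rates in a CSTR are evaluated at the outlet concentration: r_S = 4.38×2.953^1.5 = 22.22, r_T = 0.133×2.953 = 0.3927.
Fraction of consumed R going to S: r_S/(r_S+r_T) = 0.9826.
C_S = 0.9826·C_{R0}·X = 0.9826×6.19×0.523 = 3.18 mol/L.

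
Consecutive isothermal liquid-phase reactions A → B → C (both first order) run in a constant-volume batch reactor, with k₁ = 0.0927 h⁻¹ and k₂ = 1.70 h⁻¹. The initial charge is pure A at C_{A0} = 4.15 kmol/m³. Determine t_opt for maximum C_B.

For first-order series the maximum of C_B occurs at t_opt = ln(k₂/k₁)/(k₂−k₁).
= ln(1.70/0.0927)/(1.70−0.0927) = ln(18.34)/1.607 = 2.909/1.607 = 1.81 h.

1.81 h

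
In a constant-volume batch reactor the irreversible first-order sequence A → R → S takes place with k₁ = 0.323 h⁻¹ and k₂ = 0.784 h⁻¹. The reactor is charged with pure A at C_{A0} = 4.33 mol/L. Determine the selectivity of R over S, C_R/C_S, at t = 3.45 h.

The intermediate concentration in a first-order A→B→C sequence is C_R = k₁C_{A0}(e^(−k₁t) − e^(−k₂t))/(k₂−k₁).
e^(−k₁t) = e^(−0.323×3.45) = e^(−1.114) = 0.3281; e^(−k₂t) = e^(−2.705) = 0.06688.
C_R = 0.323×4.33/(0.784−0.323) × (0.3281−0.06688) = 3.034×0.2612 = 0.7926 mol/L.
C_A = C_{A0}e^(−k₁t) = 1.421 mol/L, so C_S = C_{A0}−C_A−C_R = 2.117 mol/L; C_R/C_S = 0.374.

0.374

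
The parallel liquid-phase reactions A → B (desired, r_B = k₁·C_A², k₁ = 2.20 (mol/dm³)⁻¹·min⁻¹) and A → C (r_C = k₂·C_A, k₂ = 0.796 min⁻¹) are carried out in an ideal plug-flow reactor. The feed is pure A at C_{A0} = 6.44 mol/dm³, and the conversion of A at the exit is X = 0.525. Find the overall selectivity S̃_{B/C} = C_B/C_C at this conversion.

C_A = C_{A0}(1−X) = 3.059 mol/dm³.
Along a PFR/batch, dC_C/dC_A = −r_C/(r_B+r_C) = −k₂/(k₂+k₁·C_A).
Integrating from C_{A0} to C_A: C_C = (0.796/2.20)·ln[(0.796+2.20·6.44)/(0.796+2.20·3.06)] = 0.3618·ln(14.96/7.526) = 0.2487 mol/dm³.
Then C_B = (C_{A0}−C_A) − C_C = 3.381 − 0.2487 = 3.132 mol/dm³.
S̃_{B/C} = C_B/C_C = 3.132/0.2487 = 12.6.

12.6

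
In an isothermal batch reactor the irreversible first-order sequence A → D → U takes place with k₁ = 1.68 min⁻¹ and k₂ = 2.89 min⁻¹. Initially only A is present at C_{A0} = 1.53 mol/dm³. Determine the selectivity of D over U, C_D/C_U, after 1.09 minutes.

Solving the coupled first-order balances gives C_D(t) = [k₁/(k₂−k₁)]·C_{A0}·(e^(−k₁t) − e^(−k₂t)).
e^(−k₁t) = e^(−1.68×1.09) = e^(−1.831) = 0.1602; e^(−k₂t) = e^(−3.150) = 0.04285.
C_D = 1.68×1.53/(2.89−1.68) × (0.1602−0.04285) = 2.124×0.1174 = 0.2493 mol/dm³.
C_A = C_{A0}e^(−k₁t) = 0.2451 mol/dm³, so C_U = C_{A0}−C_A−C_D = 1.036 mol/dm³; C_D/C_U = 0.241.

0.241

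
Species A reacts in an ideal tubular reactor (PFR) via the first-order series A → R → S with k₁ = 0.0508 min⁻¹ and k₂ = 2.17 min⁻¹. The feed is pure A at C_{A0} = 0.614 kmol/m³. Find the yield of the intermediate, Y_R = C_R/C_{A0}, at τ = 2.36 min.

0.0211

For first-order series with pure A initially, C_R(τ) = k₁C_{A0}/(k₂−k₁)·(e^(−k₁τ) − e^(−k₂τ)).
e^(−k₁τ) = e^(−0.0508×2.36) = e^(−0.1199) = 0.8870; e^(−k₂τ) = e^(−5.121) = 0.005969.
C_R = 0.0508×0.614/(2.17−0.0508) × (0.8870−0.005969) = 0.01472×0.8811 = 0.01297 kmol/m³.
Y_R = C_R/C_{A0} = 0.01297/0.614 = 0.0211.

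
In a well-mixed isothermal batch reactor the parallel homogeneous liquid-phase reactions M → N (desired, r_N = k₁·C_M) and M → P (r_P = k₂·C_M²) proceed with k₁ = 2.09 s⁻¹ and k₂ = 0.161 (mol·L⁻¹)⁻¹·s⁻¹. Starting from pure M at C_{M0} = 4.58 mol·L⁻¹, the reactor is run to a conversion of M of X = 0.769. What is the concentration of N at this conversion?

2.91 mol·L⁻¹

C_M = C_{M0}(1−X) = 1.058 mol·L⁻¹.
Along a PFR/batch, dC_N/dC_M = −r_N/(r_N+r_P) = −k₁/(k₁+k₂·C_M).
Integrating from C_{M0} to C_M: C_N = (2.09/0.161)·ln[(2.09+0.161·4.58)/(2.09+0.161·1.06)] = 12.98·ln(2.827/2.260) = 2.906 mol·L⁻¹.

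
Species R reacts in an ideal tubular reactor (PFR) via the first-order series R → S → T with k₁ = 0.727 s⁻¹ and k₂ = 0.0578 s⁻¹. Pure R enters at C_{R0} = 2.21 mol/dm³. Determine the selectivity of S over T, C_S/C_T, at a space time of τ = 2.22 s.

12.0

For first-order series with pure R initially, C_S(τ) = k₁C_{R0}/(k₂−k₁)·(e^(−k₁τ) − e^(−k₂τ)).
e^(−k₁τ) = e^(−0.727×2.22) = e^(−1.614) = 0.1991; e^(−k₂τ) = e^(−0.1283) = 0.8796.
C_S = 0.727×2.21/(0.0578−0.727) × (0.1991−0.8796) = (-2.401)×(-0.6805) = 1.634 mol/dm³.
C_R = C_{R0}e^(−k₁τ) = 0.4400 mol/dm³, so C_T = C_{R0}−C_R−C_S = 0.1362 mol/dm³; C_S/C_T = 12.0.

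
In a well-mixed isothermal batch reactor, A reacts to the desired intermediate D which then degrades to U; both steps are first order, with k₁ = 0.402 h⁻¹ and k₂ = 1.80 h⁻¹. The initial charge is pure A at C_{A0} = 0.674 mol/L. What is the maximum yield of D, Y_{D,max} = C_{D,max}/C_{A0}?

For a first-order series the maximum intermediate yield is C_{D,max}/C_{A0} = (k₁/k₂)^[k₂/(k₂−k₁)].
= (0.402/1.80)^(1.80/(1.80−0.402)) = (0.2233)^(1.288) = 0.1451.

0.145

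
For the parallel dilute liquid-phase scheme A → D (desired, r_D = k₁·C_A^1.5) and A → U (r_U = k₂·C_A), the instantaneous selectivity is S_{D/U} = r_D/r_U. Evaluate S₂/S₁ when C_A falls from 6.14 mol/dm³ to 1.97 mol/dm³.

0.566

S_{D/U} = (k₁/k₂)·C_A^0.5, so S₂/S₁ = (C_{A,2}/C_{A,1})^0.5.
= (1.97/6.14)^0.5 = (0.3208)^0.5 = 0.566.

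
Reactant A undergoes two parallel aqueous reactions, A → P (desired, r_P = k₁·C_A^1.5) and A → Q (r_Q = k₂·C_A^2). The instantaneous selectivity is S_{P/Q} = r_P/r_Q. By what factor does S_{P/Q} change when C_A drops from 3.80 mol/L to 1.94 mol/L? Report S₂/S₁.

S_{P/Q} = (k₁/k₂)·C_A^-0.5, so S₂/S₁ = (C_{A,2}/C_{A,1})^-0.5.
= (1.94/3.80)^(-0.5) = (0.5105)^(-0.5) = 1.40.
Selectivity toward P rises as C_A falls — low-concentration operation is favoured.

1.40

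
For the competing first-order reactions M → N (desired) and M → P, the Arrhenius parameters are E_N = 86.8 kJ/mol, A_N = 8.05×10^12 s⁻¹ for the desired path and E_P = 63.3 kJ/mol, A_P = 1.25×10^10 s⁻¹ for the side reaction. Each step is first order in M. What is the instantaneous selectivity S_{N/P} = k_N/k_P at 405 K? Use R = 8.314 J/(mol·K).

0.600

Since both paths have the same order in M, the concentration cancels and S_{N/P} = k_N/k_P = (A_N/A_P)·exp[(E_P−E_N)/(RT)].
(E_P−E_N)/(RT) = (63.3−86.8)×10³/(8.314×405) = -23500/3367 = -6.979.
k_N/k_P = (8.05×10^12/1.25×10^10)·exp(-6.979) = 644.0 × 9.311×10^-4 = 0.600.
Since E_N > E_P, raising the temperature improves selectivity toward N.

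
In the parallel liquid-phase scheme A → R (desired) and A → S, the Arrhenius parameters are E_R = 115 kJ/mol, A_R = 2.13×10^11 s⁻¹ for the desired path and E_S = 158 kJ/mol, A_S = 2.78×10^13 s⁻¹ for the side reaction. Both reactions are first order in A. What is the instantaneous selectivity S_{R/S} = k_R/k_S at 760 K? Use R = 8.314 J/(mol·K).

Since both paths have the same order in A, the concentration cancels and S_{R/S} = k_R/k_S = (A_R/A_S)·exp[(E_S−E_R)/(RT)].
(E_S−E_R)/(RT) = (158−115)×10³/(8.314×760) = 43000/6319 = 6.805.
k_R/k_S = (2.13×10^11/2.78×10^13)·exp(6.805) = 0.007662 × 902.6 = 6.92.
Since E_R < E_S, lowering the temperature improves selectivity toward R.

6.92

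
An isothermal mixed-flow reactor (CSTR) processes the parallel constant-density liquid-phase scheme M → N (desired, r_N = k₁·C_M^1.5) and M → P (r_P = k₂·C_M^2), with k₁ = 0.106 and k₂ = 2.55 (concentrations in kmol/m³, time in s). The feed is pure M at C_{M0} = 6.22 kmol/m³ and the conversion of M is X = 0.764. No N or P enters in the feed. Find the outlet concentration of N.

Exit C_M = C_{M0}(1−X) = 6.22×0.236 = 1.468 kmol/m³.
Rates in a CSTR are evaluated at the outlet concentration: r_N = 0.106×1.468^1.5 = 0.1885, r_P = 2.55×1.468^2 = 5.495.
Fraction of consumed M going to N: r_N/(r_N+r_P) = 0.03317.
C_N = 0.03317·C_{M0}·X = 0.03317×6.22×0.764 = 0.158 kmol/m³.

0.158 kmol/m³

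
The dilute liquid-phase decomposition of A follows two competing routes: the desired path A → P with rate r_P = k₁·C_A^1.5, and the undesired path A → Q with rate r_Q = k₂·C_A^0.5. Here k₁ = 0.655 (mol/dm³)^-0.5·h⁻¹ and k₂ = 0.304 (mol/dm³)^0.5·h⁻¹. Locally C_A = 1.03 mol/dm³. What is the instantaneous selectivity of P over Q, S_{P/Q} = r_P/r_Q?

2.22

S_{P/Q} = r_P/r_Q = (k₁·C_A^1.5)/(k₂·C_A^0.5) = (k₁/k₂)·C_A.
= (0.655×1.030^1.5) / (0.304×1.030^0.5) = 0.6847/0.3085 = 2.22.
Since the desired path is higher order in A, keeping C_A high (PFR or concentrated feed) favours P.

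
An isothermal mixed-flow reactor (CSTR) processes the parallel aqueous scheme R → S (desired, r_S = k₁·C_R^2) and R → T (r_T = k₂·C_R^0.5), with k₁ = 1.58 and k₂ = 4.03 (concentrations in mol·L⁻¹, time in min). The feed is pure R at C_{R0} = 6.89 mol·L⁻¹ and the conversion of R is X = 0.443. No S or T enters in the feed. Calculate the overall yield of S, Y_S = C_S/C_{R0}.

0.331

Exit C_R = C_{R0}(1−X) = 6.89×0.557 = 3.838 mol·L⁻¹.
Rates in a CSTR are evaluated at the outlet concentration: r_S = 1.58×3.838^2 = 23.27, r_T = 4.03×3.838^0.5 = 7.895.
Fraction of consumed R going to S: r_S/(r_S+r_T) = 0.7467.
C_S = 0.7467·C_{R0}·X = 0.7467×6.89×0.443 = 2.28 mol·L⁻¹; Y_S = C_S/C_{R0} = 0.331.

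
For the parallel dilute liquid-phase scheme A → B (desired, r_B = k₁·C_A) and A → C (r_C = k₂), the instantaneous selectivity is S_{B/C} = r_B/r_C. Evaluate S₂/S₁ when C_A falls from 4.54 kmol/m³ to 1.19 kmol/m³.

S_{B/C} = (k₁/k₂)·C_A, so S₂/S₁ = (C_{A,2}/C_{A,1}).
= 1.19/4.54 = 0.262.

0.262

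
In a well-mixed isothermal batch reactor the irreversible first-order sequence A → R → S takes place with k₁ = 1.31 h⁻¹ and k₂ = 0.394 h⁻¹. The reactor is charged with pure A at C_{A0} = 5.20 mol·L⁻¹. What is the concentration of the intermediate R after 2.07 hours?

Solving the coupled first-order balances gives C_R(t) = [k₁/(k₂−k₁)]·C_{A0}·(e^(−k₁t) − e^(−k₂t)).
e^(−k₁t) = e^(−1.31×2.07) = e^(−2.712) = 0.06642; e^(−k₂t) = e^(−0.8156) = 0.4424.
C_R = 1.31×5.20/(0.394−1.31) × (0.06642−0.4424) = (-7.437)×(-0.3760) = 2.796 mol·L⁻¹.

2.80 mol·L⁻¹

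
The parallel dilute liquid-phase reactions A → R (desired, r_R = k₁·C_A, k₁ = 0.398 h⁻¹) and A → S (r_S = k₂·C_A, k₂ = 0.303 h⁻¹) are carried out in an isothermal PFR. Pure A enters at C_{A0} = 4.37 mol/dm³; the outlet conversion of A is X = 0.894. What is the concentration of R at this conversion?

C_A = C_{A0}(1−X) = 0.4632 mol/dm³.
Both paths are first order in A, so the instantaneous fraction to R is constant: dC_R/d(−C_A) = k₁/(k₁+k₂) = 0.5678.
C_R = 0.5678·(C_{A0}−C_A) = 0.5678×3.907 = 2.22 mol/dm³.

2.22 mol/dm³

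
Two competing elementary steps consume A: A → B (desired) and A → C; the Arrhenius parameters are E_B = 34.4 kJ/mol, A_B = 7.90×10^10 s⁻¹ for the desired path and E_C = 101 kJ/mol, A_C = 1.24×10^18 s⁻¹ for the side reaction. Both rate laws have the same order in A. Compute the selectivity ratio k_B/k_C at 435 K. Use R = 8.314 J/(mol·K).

k_B/k_C = (A_B/A_C)·exp[−(E_B−E_C)/(RT)] = (A_B/A_C)·exp[(E_C−E_B)/(RT)].
(E_C−E_B)/(RT) = (101−34.4)×10³/(8.314×435) = 66600/3617 = 18.42.
k_B/k_C = (7.90×10^10/1.24×10^18)·exp(18.42) = 6.371×10^-8 × 9.945×10^7 = 6.34.

6.34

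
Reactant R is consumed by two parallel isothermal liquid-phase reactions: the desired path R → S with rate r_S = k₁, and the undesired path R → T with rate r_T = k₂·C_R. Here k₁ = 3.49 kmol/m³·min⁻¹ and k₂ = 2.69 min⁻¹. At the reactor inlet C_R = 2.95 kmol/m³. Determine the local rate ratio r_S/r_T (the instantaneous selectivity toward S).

0.440

S_{S/T} = r_S/r_T = (k₁)/(k₂·C_R) = (k₁/k₂)·C_R⁻¹.
= (3.49) / (2.69×2.950) = 3.490/7.936 = 0.440.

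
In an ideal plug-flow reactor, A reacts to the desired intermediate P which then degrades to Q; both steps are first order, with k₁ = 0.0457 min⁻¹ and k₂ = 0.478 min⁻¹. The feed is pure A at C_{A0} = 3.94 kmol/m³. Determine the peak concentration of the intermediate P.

0.294 kmol/m³

Evaluating C_P at τ_opt = ln(k₂/k₁)/(k₂−k₁) gives C_{P,max}/C_{A0} = (k₁/k₂)^[k₂/(k₂−k₁)].
= (0.0457/0.478)^(0.478/(0.478−0.0457)) = (0.09561)^(1.106) = 0.07460.
C_{P,max} = 0.07460×3.94 = 0.294 kmol/m³.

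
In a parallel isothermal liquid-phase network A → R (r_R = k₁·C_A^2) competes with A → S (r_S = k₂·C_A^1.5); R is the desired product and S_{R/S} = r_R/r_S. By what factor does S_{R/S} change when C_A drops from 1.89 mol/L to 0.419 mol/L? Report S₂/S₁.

0.471

S_{R/S} = (k₁/k₂)·C_A^0.5, so S₂/S₁ = (C_{A,2}/C_{A,1})^0.5.
= (0.419/1.89)^0.5 = (0.2217)^0.5 = 0.471.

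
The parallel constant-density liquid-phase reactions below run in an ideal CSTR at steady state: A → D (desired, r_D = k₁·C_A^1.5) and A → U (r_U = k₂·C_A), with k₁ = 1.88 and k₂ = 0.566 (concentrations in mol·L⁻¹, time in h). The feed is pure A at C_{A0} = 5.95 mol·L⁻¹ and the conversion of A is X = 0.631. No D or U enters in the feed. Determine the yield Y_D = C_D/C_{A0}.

0.524

Exit C_A = C_{A0}(1−X) = 5.95×0.369 = 2.196 mol·L⁻¹.
In a CSTR the entire volume is at exit conditions, so r_D = 1.88×2.196^1.5 = 6.116 and r_U = 0.566×2.196 = 1.243.
Fraction of consumed A going to D: r_D/(r_D+r_U) = 0.8311.
C_D = 0.8311·C_{A0}·X = 0.8311×5.95×0.631 = 3.12 mol·L⁻¹; Y_D = C_D/C_{A0} = 0.524.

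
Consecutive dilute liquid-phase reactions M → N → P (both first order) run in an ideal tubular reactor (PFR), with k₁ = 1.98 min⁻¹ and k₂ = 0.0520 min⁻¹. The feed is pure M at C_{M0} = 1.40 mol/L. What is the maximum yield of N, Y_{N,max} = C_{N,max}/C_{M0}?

0.907

Evaluating C_N at τ_opt = ln(k₂/k₁)/(k₂−k₁) gives C_{N,max}/C_{M0} = (k₁/k₂)^[k₂/(k₂−k₁)].
= (1.98/0.0520)^(0.0520/(0.0520−1.98)) = (38.08)^(-0.02697) = 0.9065.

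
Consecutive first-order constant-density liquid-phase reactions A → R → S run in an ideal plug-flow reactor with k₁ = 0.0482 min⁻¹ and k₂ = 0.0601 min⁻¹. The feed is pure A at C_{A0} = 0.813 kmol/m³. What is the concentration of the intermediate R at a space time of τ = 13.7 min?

Solving the coupled first-order balances gives C_R(τ) = [k₁/(k₂−k₁)]·C_{A0}·(e^(−k₁τ) − e^(−k₂τ)).
e^(−k₁τ) = e^(−0.0482×13.7) = e^(−0.6603) = 0.5167; e^(−k₂τ) = e^(−0.8234) = 0.4389.
C_R = 0.0482×0.813/(0.0601−0.0482) × (0.5167−0.4389) = 3.293×0.07773 = 0.2560 kmol/m³.

0.256 kmol/m³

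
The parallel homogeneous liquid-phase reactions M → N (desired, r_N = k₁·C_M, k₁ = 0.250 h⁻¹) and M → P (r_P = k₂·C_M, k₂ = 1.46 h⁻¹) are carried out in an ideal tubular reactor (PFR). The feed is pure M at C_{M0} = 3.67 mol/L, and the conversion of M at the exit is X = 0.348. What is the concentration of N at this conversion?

C_M = C_{M0}(1−X) = 2.393 mol/L.
Both paths are first order in M, so the instantaneous fraction to N is constant: dC_N/d(−C_M) = k₁/(k₁+k₂) = 0.1462.
C_N = 0.1462·(C_{M0}−C_M) = 0.1462×1.277 = 0.187 mol/L.

0.187 mol/L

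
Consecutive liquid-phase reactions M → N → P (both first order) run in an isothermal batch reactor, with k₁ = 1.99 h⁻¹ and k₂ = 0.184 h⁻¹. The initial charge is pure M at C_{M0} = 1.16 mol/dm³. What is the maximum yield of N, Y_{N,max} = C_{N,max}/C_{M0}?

0.785

At the optimum, C_{N,max}/C_{M0} = (k₁/k₂)^[k₂/(k₂−k₁)].
= (1.99/0.184)^(0.184/(0.184−1.99)) = (10.82)^(-0.1019) = 0.7846.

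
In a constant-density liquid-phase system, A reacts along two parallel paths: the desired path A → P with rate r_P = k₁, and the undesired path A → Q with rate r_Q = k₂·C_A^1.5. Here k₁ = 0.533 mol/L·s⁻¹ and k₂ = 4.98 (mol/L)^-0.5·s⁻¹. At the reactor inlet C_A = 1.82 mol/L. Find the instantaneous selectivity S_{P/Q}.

S_{P/Q} = r_P/r_Q = (k₁)/(k₂·C_A^1.5) = (k₁/k₂)·C_A^-1.5.
= (0.533) / (4.98×1.820^1.5) = 0.5330/12.23 = 0.0436.
The undesired path is higher order in A, so low C_A (CSTR or dilute feed) favours P.

0.0436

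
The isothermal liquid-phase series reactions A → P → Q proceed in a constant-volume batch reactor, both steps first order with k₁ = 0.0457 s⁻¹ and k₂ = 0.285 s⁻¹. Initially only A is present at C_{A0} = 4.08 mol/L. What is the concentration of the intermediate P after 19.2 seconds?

For first-order series with pure A initially, C_P(t) = k₁C_{A0}/(k₂−k₁)·(e^(−k₁t) − e^(−k₂t)).
e^(−k₁t) = e^(−0.0457×19.2) = e^(−0.8774) = 0.4158; e^(−k₂t) = e^(−5.472) = 0.004203.
C_P = 0.0457×4.08/(0.285−0.0457) × (0.4158−0.004203) = 0.7792×0.4116 = 0.3207 mol/L.

0.321 mol/L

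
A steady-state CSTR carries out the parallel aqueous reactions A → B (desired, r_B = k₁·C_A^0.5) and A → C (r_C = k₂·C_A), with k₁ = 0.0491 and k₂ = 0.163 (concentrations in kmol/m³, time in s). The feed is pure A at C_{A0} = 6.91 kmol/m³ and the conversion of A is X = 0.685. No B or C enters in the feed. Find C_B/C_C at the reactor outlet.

0.204

Exit C_A = C_{A0}(1−X) = 6.91×0.315 = 2.177 kmol/m³.
Rates in a CSTR are evaluated at the outlet concentration: r_B = 0.0491×2.177^0.5 = 0.07244, r_C = 0.163×2.177 = 0.3548.
Overall selectivity = C_B/C_C = r_Bτ/(r_Cτ) = r_B/r_C = 0.204.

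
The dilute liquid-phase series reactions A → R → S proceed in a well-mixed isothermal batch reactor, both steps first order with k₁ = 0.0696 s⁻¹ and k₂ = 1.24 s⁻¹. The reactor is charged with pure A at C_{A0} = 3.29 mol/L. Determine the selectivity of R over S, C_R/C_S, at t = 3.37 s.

Solving the coupled first-order balances gives C_R(t) = [k₁/(k₂−k₁)]·C_{A0}·(e^(−k₁t) − e^(−k₂t)).
e^(−k₁t) = e^(−0.0696×3.37) = e^(−0.2346) = 0.7909; e^(−k₂t) = e^(−4.179) = 0.01532.
C_R = 0.0696×3.29/(1.24−0.0696) × (0.7909−0.01532) = 0.1956×0.7756 = 0.1517 mol/L.
C_A = C_{A0}e^(−k₁t) = 2.602 mol/L, so C_S = C_{A0}−C_A−C_R = 0.5361 mol/L; C_R/C_S = 0.283.

0.283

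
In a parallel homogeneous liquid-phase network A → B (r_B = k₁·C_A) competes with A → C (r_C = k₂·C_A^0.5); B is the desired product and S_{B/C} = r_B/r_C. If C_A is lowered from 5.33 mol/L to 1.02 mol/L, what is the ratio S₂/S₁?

S_{B/C} = (k₁/k₂)·C_A^0.5, so S₂/S₁ = (C_{A,2}/C_{A,1})^0.5.
= (1.02/5.33)^0.5 = (0.1914)^0.5 = 0.437.
Selectivity toward B falls as C_A falls — high-concentration operation is favoured.

0.437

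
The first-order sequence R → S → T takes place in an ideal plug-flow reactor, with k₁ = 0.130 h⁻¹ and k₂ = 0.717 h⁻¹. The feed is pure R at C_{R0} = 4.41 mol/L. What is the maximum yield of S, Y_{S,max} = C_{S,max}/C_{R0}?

0.124

For a first-order series the maximum intermediate yield is C_{S,max}/C_{R0} = (k₁/k₂)^[k₂/(k₂−k₁)].
= (0.130/0.717)^(0.717/(0.717−0.130)) = (0.1813)^(1.221) = 0.1242.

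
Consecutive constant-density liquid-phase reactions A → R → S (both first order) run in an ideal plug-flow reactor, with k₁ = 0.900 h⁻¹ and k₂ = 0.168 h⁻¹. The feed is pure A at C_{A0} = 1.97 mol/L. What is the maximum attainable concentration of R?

At the optimum, C_{R,max}/C_{A0} = (k₁/k₂)^[k₂/(k₂−k₁)].
= (0.900/0.168)^(0.168/(0.168−0.900)) = (5.357)^(-0.2295) = 0.6803.
C_{R,max} = 0.6803×1.97 = 1.34 mol/L.

1.34 mol/L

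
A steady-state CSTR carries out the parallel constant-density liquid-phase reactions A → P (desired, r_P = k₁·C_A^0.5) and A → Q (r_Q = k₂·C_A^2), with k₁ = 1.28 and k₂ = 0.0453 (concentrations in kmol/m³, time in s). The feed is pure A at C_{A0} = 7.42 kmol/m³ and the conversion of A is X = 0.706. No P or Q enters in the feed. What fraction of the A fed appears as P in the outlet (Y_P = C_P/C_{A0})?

0.634

Exit C_A = C_{A0}(1−X) = 7.42×0.294 = 2.181 kmol/m³.
Rates in a CSTR are evaluated at the outlet concentration: r_P = 1.28×2.181^0.5 = 1.891, r_Q = 0.0453×2.181^2 = 0.2156.
Fraction of consumed A going to P: r_P/(r_P+r_Q) = 0.8976.
C_P = 0.8976·C_{A0}·X = 0.8976×7.42×0.706 = 4.70 kmol/m³; Y_P = C_P/C_{A0} = 0.634.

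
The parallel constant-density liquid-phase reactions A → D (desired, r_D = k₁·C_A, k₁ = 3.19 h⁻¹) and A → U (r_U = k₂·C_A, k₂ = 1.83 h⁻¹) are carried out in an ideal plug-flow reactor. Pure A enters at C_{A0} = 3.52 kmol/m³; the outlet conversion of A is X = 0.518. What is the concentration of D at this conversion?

1.16 kmol/m³

C_A = C_{A0}(1−X) = 1.697 kmol/m³.
Both paths are first order in A, so the instantaneous fraction to D is constant: dC_D/d(−C_A) = k₁/(k₁+k₂) = 0.6355.
C_D = 0.6355·(C_{A0}−C_A) = 0.6355×1.823 = 1.16 kmol/m³.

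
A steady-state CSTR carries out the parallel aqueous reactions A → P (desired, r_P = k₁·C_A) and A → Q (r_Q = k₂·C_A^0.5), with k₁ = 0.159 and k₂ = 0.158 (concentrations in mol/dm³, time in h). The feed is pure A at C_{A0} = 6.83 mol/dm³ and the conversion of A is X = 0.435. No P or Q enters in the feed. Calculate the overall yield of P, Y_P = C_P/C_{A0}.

Exit C_A = C_{A0}(1−X) = 6.83×0.565 = 3.859 mol/dm³.
In a CSTR the entire volume is at exit conditions, so r_P = 0.159×3.859 = 0.6136 and r_Q = 0.158×3.859^0.5 = 0.3104.
Fraction of consumed A going to P: r_P/(r_P+r_Q) = 0.6641.
C_P = 0.6641·C_{A0}·X = 0.6641×6.83×0.435 = 1.97 mol/dm³; Y_P = C_P/C_{A0} = 0.289.

0.289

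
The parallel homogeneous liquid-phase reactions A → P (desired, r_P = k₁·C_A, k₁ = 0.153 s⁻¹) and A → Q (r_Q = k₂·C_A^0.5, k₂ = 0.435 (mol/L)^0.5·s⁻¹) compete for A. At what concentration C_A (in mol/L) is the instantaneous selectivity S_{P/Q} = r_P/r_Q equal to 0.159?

0.204 mol/L

S_{P/Q} = (k₁/k₂)·C_A^0.5 ⇒ C_A = (S·k₂/k₁)^(2).
= (0.159×0.435/0.153)^(2) = (0.4521)^(2) = 0.204 mol/L.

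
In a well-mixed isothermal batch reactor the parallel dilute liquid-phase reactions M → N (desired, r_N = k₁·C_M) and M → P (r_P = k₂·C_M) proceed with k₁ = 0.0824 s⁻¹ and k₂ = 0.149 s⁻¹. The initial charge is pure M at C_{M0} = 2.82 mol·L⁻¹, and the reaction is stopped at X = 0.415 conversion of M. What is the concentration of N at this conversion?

C_M = C_{M0}(1−X) = 1.650 mol·L⁻¹.
Both paths are first order in M, so the instantaneous fraction to N is constant: dC_N/d(−C_M) = k₁/(k₁+k₂) = 0.3561.
C_N = 0.3561·(C_{M0}−C_M) = 0.3561×1.170 = 0.417 mol·L⁻¹.

0.417 mol·L⁻¹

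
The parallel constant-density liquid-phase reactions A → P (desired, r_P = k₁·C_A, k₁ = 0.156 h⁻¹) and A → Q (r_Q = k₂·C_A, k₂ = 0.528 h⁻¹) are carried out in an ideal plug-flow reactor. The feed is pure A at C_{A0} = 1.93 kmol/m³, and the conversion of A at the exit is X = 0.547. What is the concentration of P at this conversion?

C_A = C_{A0}(1−X) = 0.8743 kmol/m³.
Both paths are first order in A, so the instantaneous fraction to P is constant: dC_P/d(−C_A) = k₁/(k₁+k₂) = 0.2281.
C_P = 0.2281·(C_{A0}−C_A) = 0.2281×1.056 = 0.241 kmol/m³.

0.241 kmol/m³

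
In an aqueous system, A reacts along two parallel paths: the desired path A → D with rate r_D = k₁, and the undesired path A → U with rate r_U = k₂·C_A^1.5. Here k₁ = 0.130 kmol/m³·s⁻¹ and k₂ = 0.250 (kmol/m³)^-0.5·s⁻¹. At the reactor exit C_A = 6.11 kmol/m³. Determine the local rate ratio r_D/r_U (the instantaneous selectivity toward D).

0.0344

S_{D/U} = r_D/r_U = (k₁)/(k₂·C_A^1.5) = (k₁/k₂)·C_A^-1.5.
= (0.130) / (0.250×6.110^1.5) = 0.1300/3.776 = 0.0344.
The undesired path is higher order in A, so low C_A (CSTR or dilute feed) favours D.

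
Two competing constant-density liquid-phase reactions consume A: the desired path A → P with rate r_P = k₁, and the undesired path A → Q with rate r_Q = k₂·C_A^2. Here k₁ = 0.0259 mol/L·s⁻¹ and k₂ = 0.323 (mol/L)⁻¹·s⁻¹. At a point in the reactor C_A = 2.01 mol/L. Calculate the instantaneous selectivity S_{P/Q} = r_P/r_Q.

S_{P/Q} = r_P/r_Q = (k₁)/(k₂·C_A^2) = (k₁/k₂)·C_A^-2.
= (0.0259) / (0.323×2.010^2) = 0.02590/1.305 = 0.0198.
The undesired path is higher order in A, so low C_A (CSTR or dilute feed) favours P.

0.0198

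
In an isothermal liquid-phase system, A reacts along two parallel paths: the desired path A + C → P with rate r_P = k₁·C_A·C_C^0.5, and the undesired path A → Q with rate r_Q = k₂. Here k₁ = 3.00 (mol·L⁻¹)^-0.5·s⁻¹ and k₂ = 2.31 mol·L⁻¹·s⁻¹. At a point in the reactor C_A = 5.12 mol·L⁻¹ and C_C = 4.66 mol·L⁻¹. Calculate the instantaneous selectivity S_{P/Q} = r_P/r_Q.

S_{P/Q} = r_P/r_Q = (k₁·C_A·C_C^0.5)/(k₂) = (k₁/k₂)·C_A·C_C^0.5.
= (3.00×5.120×4.660^0.5) / (2.31) = 33.16/2.310 = 14.4.
Since the desired path is higher order in A, keeping C_A high (PFR or concentrated feed) favours P.

14.4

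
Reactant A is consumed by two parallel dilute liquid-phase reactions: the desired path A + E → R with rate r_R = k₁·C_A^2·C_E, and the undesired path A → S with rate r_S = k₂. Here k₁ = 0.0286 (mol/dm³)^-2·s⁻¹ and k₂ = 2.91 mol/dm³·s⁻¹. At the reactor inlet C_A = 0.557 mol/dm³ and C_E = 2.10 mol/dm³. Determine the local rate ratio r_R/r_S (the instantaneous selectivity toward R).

0.00640

S_{R/S} = r_R/r_S = (k₁·C_A^2·C_E)/(k₂) = (k₁/k₂)·C_A^2·C_E.
= (0.0286×0.5570^2×2.100) / (2.91) = 0.01863/2.910 = 0.00640.
Since the desired path is higher order in A, keeping C_A high (PFR or concentrated feed) favours R.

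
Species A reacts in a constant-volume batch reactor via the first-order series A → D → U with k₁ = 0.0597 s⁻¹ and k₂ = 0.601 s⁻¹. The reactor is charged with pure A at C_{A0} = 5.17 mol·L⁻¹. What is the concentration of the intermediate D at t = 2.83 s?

Solving the coupled first-order balances gives C_D(t) = [k₁/(k₂−k₁)]·C_{A0}·(e^(−k₁t) − e^(−k₂t)).
e^(−k₁t) = e^(−0.0597×2.83) = e^(−0.1690) = 0.8446; e^(−k₂t) = e^(−1.701) = 0.1825.
C_D = 0.0597×5.17/(0.601−0.0597) × (0.8446−0.1825) = 0.5702×0.6620 = 0.3775 mol·L⁻¹.

0.377 mol·L⁻¹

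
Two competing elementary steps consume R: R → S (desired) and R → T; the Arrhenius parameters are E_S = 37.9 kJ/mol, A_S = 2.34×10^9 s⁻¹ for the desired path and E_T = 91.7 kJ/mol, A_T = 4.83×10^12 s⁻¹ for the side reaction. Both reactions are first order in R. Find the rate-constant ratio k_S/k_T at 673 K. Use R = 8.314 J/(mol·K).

k_S/k_T = (A_S/A_T)·exp[−(E_S−E_T)/(RT)] = (A_S/A_T)·exp[(E_T−E_S)/(RT)].
(E_T−E_S)/(RT) = (91.7−37.9)×10³/(8.314×673) = 53800/5595 = 9.615.
k_S/k_T = (2.34×10^9/4.83×10^12)·exp(9.615) = 4.845×10^-4 × 14991 = 7.26.
Since E_S < E_T, lowering the temperature improves selectivity toward S.

7.26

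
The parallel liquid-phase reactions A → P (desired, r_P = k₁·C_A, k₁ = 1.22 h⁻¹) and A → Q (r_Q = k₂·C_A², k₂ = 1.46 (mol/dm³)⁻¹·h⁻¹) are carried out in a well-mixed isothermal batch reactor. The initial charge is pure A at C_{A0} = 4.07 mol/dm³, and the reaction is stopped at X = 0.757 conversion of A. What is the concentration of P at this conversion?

0.826 mol/dm³

C_A = C_{A0}(1−X) = 0.9890 mol/dm³.
Along a PFR/batch, dC_P/dC_A = −r_P/(r_P+r_Q) = −k₁/(k₁+k₂·C_A).
Integrating from C_{A0} to C_A: C_P = (1.22/1.46)·ln[(1.22+1.46·4.07)/(1.22+1.46·0.989)] = 0.8356·ln(7.162/2.664) = 0.8264 mol/dm³.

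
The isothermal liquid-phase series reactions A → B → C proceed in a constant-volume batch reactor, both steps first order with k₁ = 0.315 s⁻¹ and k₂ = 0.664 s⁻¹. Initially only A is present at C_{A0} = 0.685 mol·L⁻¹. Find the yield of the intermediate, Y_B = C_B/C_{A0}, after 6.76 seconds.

For first-order series with pure A initially, C_B(t) = k₁C_{A0}/(k₂−k₁)·(e^(−k₁t) − e^(−k₂t)).
e^(−k₁t) = e^(−0.315×6.76) = e^(−2.129) = 0.1189; e^(−k₂t) = e^(−4.489) = 0.01124.
C_B = 0.315×0.685/(0.664−0.315) × (0.1189−0.01124) = 0.6183×0.1077 = 0.06657 mol·L⁻¹.
Y_B = C_B/C_{A0} = 0.06657/0.685 = 0.0972.

0.0972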